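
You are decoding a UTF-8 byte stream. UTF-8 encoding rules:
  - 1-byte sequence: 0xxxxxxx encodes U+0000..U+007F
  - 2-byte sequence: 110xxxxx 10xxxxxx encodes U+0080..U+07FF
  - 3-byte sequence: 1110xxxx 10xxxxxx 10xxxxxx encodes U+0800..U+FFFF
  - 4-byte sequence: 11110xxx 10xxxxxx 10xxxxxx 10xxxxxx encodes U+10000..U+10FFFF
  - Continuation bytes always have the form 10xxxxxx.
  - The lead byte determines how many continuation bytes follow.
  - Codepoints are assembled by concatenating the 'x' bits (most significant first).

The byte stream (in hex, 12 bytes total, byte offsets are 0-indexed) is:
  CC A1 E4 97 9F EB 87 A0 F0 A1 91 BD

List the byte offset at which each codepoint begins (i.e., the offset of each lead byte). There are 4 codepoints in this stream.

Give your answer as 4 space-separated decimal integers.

Answer: 0 2 5 8

Derivation:
Byte[0]=CC: 2-byte lead, need 1 cont bytes. acc=0xC
Byte[1]=A1: continuation. acc=(acc<<6)|0x21=0x321
Completed: cp=U+0321 (starts at byte 0)
Byte[2]=E4: 3-byte lead, need 2 cont bytes. acc=0x4
Byte[3]=97: continuation. acc=(acc<<6)|0x17=0x117
Byte[4]=9F: continuation. acc=(acc<<6)|0x1F=0x45DF
Completed: cp=U+45DF (starts at byte 2)
Byte[5]=EB: 3-byte lead, need 2 cont bytes. acc=0xB
Byte[6]=87: continuation. acc=(acc<<6)|0x07=0x2C7
Byte[7]=A0: continuation. acc=(acc<<6)|0x20=0xB1E0
Completed: cp=U+B1E0 (starts at byte 5)
Byte[8]=F0: 4-byte lead, need 3 cont bytes. acc=0x0
Byte[9]=A1: continuation. acc=(acc<<6)|0x21=0x21
Byte[10]=91: continuation. acc=(acc<<6)|0x11=0x851
Byte[11]=BD: continuation. acc=(acc<<6)|0x3D=0x2147D
Completed: cp=U+2147D (starts at byte 8)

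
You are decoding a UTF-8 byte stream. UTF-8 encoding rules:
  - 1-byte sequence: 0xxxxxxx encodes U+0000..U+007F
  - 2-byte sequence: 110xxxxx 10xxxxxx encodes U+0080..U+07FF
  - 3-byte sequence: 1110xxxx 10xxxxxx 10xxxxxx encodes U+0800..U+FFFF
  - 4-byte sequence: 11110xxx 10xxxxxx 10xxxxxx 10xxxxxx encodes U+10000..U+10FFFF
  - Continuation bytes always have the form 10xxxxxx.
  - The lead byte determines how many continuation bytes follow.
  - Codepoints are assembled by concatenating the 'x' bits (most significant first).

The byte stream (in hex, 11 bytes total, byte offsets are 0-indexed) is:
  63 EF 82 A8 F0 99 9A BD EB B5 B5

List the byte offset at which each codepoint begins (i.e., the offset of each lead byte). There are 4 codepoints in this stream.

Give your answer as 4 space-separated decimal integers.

Byte[0]=63: 1-byte ASCII. cp=U+0063
Byte[1]=EF: 3-byte lead, need 2 cont bytes. acc=0xF
Byte[2]=82: continuation. acc=(acc<<6)|0x02=0x3C2
Byte[3]=A8: continuation. acc=(acc<<6)|0x28=0xF0A8
Completed: cp=U+F0A8 (starts at byte 1)
Byte[4]=F0: 4-byte lead, need 3 cont bytes. acc=0x0
Byte[5]=99: continuation. acc=(acc<<6)|0x19=0x19
Byte[6]=9A: continuation. acc=(acc<<6)|0x1A=0x65A
Byte[7]=BD: continuation. acc=(acc<<6)|0x3D=0x196BD
Completed: cp=U+196BD (starts at byte 4)
Byte[8]=EB: 3-byte lead, need 2 cont bytes. acc=0xB
Byte[9]=B5: continuation. acc=(acc<<6)|0x35=0x2F5
Byte[10]=B5: continuation. acc=(acc<<6)|0x35=0xBD75
Completed: cp=U+BD75 (starts at byte 8)

Answer: 0 1 4 8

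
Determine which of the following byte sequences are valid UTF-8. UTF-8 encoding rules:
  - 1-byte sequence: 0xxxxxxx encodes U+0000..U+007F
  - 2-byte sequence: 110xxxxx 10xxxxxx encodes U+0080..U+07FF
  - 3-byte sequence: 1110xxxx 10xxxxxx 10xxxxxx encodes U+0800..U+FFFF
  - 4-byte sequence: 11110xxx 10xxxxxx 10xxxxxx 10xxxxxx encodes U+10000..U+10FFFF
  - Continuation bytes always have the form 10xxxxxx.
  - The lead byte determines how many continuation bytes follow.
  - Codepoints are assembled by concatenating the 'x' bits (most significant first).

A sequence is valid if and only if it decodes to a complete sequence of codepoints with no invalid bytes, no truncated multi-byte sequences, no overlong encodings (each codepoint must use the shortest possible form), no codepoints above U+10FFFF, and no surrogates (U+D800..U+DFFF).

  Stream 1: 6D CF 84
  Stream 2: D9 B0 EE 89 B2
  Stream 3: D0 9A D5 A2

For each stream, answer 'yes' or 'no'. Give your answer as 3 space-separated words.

Answer: yes yes yes

Derivation:
Stream 1: decodes cleanly. VALID
Stream 2: decodes cleanly. VALID
Stream 3: decodes cleanly. VALID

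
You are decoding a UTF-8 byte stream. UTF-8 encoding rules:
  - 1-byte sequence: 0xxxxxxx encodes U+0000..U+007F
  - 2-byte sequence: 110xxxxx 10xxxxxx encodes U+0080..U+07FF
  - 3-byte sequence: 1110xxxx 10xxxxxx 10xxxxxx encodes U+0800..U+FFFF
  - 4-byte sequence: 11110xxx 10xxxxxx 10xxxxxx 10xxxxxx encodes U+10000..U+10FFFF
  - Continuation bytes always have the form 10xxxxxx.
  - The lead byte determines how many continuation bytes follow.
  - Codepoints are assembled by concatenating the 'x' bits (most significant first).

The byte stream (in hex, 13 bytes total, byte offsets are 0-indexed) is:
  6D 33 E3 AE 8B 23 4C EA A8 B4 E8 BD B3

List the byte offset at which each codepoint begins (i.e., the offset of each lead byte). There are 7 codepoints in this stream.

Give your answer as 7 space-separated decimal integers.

Answer: 0 1 2 5 6 7 10

Derivation:
Byte[0]=6D: 1-byte ASCII. cp=U+006D
Byte[1]=33: 1-byte ASCII. cp=U+0033
Byte[2]=E3: 3-byte lead, need 2 cont bytes. acc=0x3
Byte[3]=AE: continuation. acc=(acc<<6)|0x2E=0xEE
Byte[4]=8B: continuation. acc=(acc<<6)|0x0B=0x3B8B
Completed: cp=U+3B8B (starts at byte 2)
Byte[5]=23: 1-byte ASCII. cp=U+0023
Byte[6]=4C: 1-byte ASCII. cp=U+004C
Byte[7]=EA: 3-byte lead, need 2 cont bytes. acc=0xA
Byte[8]=A8: continuation. acc=(acc<<6)|0x28=0x2A8
Byte[9]=B4: continuation. acc=(acc<<6)|0x34=0xAA34
Completed: cp=U+AA34 (starts at byte 7)
Byte[10]=E8: 3-byte lead, need 2 cont bytes. acc=0x8
Byte[11]=BD: continuation. acc=(acc<<6)|0x3D=0x23D
Byte[12]=B3: continuation. acc=(acc<<6)|0x33=0x8F73
Completed: cp=U+8F73 (starts at byte 10)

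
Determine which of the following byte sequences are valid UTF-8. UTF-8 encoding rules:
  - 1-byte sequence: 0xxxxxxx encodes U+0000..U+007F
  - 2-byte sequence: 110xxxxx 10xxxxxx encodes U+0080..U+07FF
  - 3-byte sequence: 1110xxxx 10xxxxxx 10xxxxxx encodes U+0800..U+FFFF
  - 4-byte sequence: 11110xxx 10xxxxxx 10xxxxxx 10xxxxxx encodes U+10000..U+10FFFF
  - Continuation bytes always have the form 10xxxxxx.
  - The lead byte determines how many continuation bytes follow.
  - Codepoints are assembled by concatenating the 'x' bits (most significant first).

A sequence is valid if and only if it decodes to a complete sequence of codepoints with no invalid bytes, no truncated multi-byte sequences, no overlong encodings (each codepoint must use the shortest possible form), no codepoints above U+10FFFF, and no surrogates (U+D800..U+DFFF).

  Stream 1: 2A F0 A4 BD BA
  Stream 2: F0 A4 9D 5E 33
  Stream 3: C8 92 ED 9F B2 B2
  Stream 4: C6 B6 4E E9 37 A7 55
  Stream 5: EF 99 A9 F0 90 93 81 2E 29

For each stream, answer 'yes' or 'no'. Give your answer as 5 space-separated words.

Answer: yes no no no yes

Derivation:
Stream 1: decodes cleanly. VALID
Stream 2: error at byte offset 3. INVALID
Stream 3: error at byte offset 5. INVALID
Stream 4: error at byte offset 4. INVALID
Stream 5: decodes cleanly. VALID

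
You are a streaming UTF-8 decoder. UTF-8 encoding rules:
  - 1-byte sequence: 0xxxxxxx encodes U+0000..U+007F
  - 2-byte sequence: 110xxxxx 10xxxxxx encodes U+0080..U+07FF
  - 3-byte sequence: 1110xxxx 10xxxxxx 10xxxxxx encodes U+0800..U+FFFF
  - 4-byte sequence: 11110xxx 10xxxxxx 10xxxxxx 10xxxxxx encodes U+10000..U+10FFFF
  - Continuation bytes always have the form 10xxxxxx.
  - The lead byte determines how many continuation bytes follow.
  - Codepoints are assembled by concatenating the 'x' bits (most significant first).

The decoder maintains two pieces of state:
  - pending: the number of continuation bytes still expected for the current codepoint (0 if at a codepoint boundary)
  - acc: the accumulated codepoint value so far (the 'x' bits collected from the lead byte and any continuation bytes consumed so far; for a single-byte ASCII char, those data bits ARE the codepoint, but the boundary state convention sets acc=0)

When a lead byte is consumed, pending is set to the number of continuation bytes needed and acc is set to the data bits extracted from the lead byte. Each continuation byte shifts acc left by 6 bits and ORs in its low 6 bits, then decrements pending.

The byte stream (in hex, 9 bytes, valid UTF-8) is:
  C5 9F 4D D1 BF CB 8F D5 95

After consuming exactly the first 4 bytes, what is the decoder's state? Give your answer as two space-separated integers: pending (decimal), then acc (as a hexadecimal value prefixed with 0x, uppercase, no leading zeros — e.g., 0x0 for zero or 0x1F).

Byte[0]=C5: 2-byte lead. pending=1, acc=0x5
Byte[1]=9F: continuation. acc=(acc<<6)|0x1F=0x15F, pending=0
Byte[2]=4D: 1-byte. pending=0, acc=0x0
Byte[3]=D1: 2-byte lead. pending=1, acc=0x11

Answer: 1 0x11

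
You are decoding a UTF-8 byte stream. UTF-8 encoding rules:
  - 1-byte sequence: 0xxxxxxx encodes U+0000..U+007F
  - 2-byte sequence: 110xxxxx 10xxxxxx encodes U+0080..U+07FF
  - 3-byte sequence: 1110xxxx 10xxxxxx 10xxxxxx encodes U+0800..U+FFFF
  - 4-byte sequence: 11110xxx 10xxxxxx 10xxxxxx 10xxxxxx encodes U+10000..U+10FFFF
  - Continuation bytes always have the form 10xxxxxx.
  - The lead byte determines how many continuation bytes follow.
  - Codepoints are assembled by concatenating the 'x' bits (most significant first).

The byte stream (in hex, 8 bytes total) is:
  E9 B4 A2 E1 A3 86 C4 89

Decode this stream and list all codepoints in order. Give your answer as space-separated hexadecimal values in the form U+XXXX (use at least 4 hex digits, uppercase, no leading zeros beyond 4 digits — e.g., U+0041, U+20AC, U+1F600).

Answer: U+9D22 U+18C6 U+0109

Derivation:
Byte[0]=E9: 3-byte lead, need 2 cont bytes. acc=0x9
Byte[1]=B4: continuation. acc=(acc<<6)|0x34=0x274
Byte[2]=A2: continuation. acc=(acc<<6)|0x22=0x9D22
Completed: cp=U+9D22 (starts at byte 0)
Byte[3]=E1: 3-byte lead, need 2 cont bytes. acc=0x1
Byte[4]=A3: continuation. acc=(acc<<6)|0x23=0x63
Byte[5]=86: continuation. acc=(acc<<6)|0x06=0x18C6
Completed: cp=U+18C6 (starts at byte 3)
Byte[6]=C4: 2-byte lead, need 1 cont bytes. acc=0x4
Byte[7]=89: continuation. acc=(acc<<6)|0x09=0x109
Completed: cp=U+0109 (starts at byte 6)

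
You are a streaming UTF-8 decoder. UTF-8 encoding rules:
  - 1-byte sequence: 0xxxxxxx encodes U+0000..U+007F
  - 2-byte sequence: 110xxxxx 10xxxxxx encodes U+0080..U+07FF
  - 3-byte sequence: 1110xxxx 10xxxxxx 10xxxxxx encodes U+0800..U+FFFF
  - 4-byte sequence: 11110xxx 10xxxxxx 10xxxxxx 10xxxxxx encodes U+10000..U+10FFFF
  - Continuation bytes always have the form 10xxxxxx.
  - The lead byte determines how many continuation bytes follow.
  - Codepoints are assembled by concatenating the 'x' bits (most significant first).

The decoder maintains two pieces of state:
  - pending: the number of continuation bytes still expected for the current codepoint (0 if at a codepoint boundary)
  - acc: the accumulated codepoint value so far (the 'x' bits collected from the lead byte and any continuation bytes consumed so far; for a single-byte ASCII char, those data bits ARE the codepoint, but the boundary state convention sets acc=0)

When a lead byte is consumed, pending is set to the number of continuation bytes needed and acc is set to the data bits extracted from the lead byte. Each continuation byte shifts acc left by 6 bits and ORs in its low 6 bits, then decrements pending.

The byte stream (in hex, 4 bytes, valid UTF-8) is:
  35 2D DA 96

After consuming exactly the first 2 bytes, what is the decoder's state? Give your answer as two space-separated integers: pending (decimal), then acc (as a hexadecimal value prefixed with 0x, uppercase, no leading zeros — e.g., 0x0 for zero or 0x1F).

Answer: 0 0x0

Derivation:
Byte[0]=35: 1-byte. pending=0, acc=0x0
Byte[1]=2D: 1-byte. pending=0, acc=0x0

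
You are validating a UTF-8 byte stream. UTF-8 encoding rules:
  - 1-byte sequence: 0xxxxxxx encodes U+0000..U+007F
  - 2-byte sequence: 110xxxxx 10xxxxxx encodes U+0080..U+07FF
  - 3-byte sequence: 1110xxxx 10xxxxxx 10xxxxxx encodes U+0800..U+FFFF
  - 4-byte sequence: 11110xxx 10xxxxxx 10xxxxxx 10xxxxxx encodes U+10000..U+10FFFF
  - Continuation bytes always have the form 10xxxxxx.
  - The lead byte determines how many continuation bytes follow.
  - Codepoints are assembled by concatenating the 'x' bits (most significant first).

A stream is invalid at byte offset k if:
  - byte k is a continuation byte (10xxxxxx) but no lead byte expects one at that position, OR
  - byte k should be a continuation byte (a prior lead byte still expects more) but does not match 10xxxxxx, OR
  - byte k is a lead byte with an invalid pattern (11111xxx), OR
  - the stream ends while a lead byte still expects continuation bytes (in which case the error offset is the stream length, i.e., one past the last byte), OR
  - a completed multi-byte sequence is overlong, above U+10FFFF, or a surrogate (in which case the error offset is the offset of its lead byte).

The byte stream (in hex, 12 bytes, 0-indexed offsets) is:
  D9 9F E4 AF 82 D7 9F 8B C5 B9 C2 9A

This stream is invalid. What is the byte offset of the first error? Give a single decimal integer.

Answer: 7

Derivation:
Byte[0]=D9: 2-byte lead, need 1 cont bytes. acc=0x19
Byte[1]=9F: continuation. acc=(acc<<6)|0x1F=0x65F
Completed: cp=U+065F (starts at byte 0)
Byte[2]=E4: 3-byte lead, need 2 cont bytes. acc=0x4
Byte[3]=AF: continuation. acc=(acc<<6)|0x2F=0x12F
Byte[4]=82: continuation. acc=(acc<<6)|0x02=0x4BC2
Completed: cp=U+4BC2 (starts at byte 2)
Byte[5]=D7: 2-byte lead, need 1 cont bytes. acc=0x17
Byte[6]=9F: continuation. acc=(acc<<6)|0x1F=0x5DF
Completed: cp=U+05DF (starts at byte 5)
Byte[7]=8B: INVALID lead byte (not 0xxx/110x/1110/11110)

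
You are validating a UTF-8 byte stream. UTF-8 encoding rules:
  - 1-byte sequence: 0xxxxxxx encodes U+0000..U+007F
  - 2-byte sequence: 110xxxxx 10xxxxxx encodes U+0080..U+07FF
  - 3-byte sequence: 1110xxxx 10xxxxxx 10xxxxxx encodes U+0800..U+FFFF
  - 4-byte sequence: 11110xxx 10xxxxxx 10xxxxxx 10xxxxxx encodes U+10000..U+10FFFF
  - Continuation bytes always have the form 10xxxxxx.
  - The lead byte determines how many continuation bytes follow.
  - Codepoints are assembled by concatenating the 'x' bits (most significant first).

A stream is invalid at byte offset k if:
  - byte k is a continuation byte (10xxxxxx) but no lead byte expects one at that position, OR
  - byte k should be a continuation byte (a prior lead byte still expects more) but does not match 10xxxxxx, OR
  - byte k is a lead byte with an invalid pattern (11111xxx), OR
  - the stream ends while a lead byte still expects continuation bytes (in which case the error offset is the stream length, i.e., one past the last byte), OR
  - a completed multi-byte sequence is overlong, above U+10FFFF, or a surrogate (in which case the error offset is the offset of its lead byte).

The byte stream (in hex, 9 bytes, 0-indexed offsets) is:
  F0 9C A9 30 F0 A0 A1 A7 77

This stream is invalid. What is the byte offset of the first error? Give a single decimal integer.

Answer: 3

Derivation:
Byte[0]=F0: 4-byte lead, need 3 cont bytes. acc=0x0
Byte[1]=9C: continuation. acc=(acc<<6)|0x1C=0x1C
Byte[2]=A9: continuation. acc=(acc<<6)|0x29=0x729
Byte[3]=30: expected 10xxxxxx continuation. INVALID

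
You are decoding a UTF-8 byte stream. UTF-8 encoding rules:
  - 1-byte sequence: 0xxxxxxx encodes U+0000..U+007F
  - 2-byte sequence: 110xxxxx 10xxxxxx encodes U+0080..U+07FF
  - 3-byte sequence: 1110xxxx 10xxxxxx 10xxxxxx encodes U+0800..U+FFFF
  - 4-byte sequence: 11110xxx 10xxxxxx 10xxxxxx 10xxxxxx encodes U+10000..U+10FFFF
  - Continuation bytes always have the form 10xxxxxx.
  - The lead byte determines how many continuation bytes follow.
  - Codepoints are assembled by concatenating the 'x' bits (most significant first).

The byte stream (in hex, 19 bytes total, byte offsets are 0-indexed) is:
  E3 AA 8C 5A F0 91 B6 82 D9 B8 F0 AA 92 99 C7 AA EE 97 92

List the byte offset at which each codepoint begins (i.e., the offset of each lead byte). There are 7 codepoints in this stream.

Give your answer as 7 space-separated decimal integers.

Byte[0]=E3: 3-byte lead, need 2 cont bytes. acc=0x3
Byte[1]=AA: continuation. acc=(acc<<6)|0x2A=0xEA
Byte[2]=8C: continuation. acc=(acc<<6)|0x0C=0x3A8C
Completed: cp=U+3A8C (starts at byte 0)
Byte[3]=5A: 1-byte ASCII. cp=U+005A
Byte[4]=F0: 4-byte lead, need 3 cont bytes. acc=0x0
Byte[5]=91: continuation. acc=(acc<<6)|0x11=0x11
Byte[6]=B6: continuation. acc=(acc<<6)|0x36=0x476
Byte[7]=82: continuation. acc=(acc<<6)|0x02=0x11D82
Completed: cp=U+11D82 (starts at byte 4)
Byte[8]=D9: 2-byte lead, need 1 cont bytes. acc=0x19
Byte[9]=B8: continuation. acc=(acc<<6)|0x38=0x678
Completed: cp=U+0678 (starts at byte 8)
Byte[10]=F0: 4-byte lead, need 3 cont bytes. acc=0x0
Byte[11]=AA: continuation. acc=(acc<<6)|0x2A=0x2A
Byte[12]=92: continuation. acc=(acc<<6)|0x12=0xA92
Byte[13]=99: continuation. acc=(acc<<6)|0x19=0x2A499
Completed: cp=U+2A499 (starts at byte 10)
Byte[14]=C7: 2-byte lead, need 1 cont bytes. acc=0x7
Byte[15]=AA: continuation. acc=(acc<<6)|0x2A=0x1EA
Completed: cp=U+01EA (starts at byte 14)
Byte[16]=EE: 3-byte lead, need 2 cont bytes. acc=0xE
Byte[17]=97: continuation. acc=(acc<<6)|0x17=0x397
Byte[18]=92: continuation. acc=(acc<<6)|0x12=0xE5D2
Completed: cp=U+E5D2 (starts at byte 16)

Answer: 0 3 4 8 10 14 16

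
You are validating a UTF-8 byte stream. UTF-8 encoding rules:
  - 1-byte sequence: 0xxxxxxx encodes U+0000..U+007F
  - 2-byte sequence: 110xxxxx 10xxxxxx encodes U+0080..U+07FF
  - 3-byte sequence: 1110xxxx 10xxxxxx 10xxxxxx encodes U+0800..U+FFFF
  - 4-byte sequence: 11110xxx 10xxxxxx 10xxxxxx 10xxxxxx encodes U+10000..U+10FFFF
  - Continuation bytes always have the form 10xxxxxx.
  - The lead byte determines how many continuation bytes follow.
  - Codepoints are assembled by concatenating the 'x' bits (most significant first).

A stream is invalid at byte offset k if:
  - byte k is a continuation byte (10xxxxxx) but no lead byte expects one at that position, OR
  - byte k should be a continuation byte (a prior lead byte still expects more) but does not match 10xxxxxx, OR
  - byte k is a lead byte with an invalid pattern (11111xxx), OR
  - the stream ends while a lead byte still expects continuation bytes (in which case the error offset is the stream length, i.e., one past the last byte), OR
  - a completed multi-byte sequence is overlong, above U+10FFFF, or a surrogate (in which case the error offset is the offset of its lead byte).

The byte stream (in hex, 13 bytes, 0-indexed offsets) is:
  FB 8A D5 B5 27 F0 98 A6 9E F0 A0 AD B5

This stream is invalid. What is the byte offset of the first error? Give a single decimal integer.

Answer: 0

Derivation:
Byte[0]=FB: INVALID lead byte (not 0xxx/110x/1110/11110)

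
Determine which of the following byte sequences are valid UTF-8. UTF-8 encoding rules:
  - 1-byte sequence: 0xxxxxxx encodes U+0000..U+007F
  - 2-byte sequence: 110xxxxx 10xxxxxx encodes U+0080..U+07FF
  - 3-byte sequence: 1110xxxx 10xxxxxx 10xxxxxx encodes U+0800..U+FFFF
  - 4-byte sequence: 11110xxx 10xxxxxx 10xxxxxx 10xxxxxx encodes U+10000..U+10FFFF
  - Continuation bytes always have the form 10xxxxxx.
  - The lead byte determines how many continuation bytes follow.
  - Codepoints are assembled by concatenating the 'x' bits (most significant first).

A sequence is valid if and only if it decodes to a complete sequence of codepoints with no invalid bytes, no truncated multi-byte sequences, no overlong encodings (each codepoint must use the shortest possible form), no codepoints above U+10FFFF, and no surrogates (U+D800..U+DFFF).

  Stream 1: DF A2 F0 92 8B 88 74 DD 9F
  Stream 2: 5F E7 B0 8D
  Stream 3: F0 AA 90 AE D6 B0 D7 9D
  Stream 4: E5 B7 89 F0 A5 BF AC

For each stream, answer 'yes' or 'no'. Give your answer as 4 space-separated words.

Answer: yes yes yes yes

Derivation:
Stream 1: decodes cleanly. VALID
Stream 2: decodes cleanly. VALID
Stream 3: decodes cleanly. VALID
Stream 4: decodes cleanly. VALID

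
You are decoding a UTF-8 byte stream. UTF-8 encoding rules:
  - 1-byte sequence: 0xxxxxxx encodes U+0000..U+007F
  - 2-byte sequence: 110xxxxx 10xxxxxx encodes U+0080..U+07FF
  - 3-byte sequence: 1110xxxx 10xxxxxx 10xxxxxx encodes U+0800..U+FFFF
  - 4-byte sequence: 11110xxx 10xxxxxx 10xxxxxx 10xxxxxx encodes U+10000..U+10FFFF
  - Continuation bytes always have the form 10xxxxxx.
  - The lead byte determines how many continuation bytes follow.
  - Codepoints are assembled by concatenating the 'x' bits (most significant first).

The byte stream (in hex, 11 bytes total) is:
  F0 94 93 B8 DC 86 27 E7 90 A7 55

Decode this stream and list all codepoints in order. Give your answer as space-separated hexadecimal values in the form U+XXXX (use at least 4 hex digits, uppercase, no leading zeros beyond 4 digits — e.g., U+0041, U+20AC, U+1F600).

Answer: U+144F8 U+0706 U+0027 U+7427 U+0055

Derivation:
Byte[0]=F0: 4-byte lead, need 3 cont bytes. acc=0x0
Byte[1]=94: continuation. acc=(acc<<6)|0x14=0x14
Byte[2]=93: continuation. acc=(acc<<6)|0x13=0x513
Byte[3]=B8: continuation. acc=(acc<<6)|0x38=0x144F8
Completed: cp=U+144F8 (starts at byte 0)
Byte[4]=DC: 2-byte lead, need 1 cont bytes. acc=0x1C
Byte[5]=86: continuation. acc=(acc<<6)|0x06=0x706
Completed: cp=U+0706 (starts at byte 4)
Byte[6]=27: 1-byte ASCII. cp=U+0027
Byte[7]=E7: 3-byte lead, need 2 cont bytes. acc=0x7
Byte[8]=90: continuation. acc=(acc<<6)|0x10=0x1D0
Byte[9]=A7: continuation. acc=(acc<<6)|0x27=0x7427
Completed: cp=U+7427 (starts at byte 7)
Byte[10]=55: 1-byte ASCII. cp=U+0055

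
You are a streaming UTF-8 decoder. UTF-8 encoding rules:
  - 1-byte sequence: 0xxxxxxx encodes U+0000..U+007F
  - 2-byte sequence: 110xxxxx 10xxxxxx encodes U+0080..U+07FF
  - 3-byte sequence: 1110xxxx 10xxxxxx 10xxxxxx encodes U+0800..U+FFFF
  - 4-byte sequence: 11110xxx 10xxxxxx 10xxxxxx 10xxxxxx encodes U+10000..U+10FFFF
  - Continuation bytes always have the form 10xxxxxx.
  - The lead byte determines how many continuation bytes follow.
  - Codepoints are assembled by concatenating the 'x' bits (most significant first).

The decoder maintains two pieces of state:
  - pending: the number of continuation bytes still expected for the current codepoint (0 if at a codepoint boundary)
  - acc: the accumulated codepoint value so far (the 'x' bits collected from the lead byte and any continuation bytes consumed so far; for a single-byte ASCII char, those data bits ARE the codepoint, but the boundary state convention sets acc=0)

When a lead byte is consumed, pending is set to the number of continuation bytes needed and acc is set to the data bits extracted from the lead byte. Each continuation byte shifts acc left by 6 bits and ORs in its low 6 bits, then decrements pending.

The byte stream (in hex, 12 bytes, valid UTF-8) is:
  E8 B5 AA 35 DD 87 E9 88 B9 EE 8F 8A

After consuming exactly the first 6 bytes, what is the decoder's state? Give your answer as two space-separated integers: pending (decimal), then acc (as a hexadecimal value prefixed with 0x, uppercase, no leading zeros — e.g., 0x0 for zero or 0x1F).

Byte[0]=E8: 3-byte lead. pending=2, acc=0x8
Byte[1]=B5: continuation. acc=(acc<<6)|0x35=0x235, pending=1
Byte[2]=AA: continuation. acc=(acc<<6)|0x2A=0x8D6A, pending=0
Byte[3]=35: 1-byte. pending=0, acc=0x0
Byte[4]=DD: 2-byte lead. pending=1, acc=0x1D
Byte[5]=87: continuation. acc=(acc<<6)|0x07=0x747, pending=0

Answer: 0 0x747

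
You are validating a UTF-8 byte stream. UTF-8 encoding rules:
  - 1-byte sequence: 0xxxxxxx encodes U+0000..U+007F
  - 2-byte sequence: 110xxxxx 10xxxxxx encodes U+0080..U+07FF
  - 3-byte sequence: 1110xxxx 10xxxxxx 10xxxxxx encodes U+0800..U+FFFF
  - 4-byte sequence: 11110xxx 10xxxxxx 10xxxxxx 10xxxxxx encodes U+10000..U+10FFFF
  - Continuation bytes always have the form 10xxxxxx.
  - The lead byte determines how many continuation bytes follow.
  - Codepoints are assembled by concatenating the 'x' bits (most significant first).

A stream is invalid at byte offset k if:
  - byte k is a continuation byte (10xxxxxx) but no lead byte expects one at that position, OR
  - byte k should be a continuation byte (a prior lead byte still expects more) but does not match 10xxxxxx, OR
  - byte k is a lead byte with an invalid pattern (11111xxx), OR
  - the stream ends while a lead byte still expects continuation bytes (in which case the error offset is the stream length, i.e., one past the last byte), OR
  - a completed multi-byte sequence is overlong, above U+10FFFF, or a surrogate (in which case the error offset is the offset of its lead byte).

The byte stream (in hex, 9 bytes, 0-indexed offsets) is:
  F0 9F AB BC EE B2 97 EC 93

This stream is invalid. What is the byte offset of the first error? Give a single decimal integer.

Answer: 9

Derivation:
Byte[0]=F0: 4-byte lead, need 3 cont bytes. acc=0x0
Byte[1]=9F: continuation. acc=(acc<<6)|0x1F=0x1F
Byte[2]=AB: continuation. acc=(acc<<6)|0x2B=0x7EB
Byte[3]=BC: continuation. acc=(acc<<6)|0x3C=0x1FAFC
Completed: cp=U+1FAFC (starts at byte 0)
Byte[4]=EE: 3-byte lead, need 2 cont bytes. acc=0xE
Byte[5]=B2: continuation. acc=(acc<<6)|0x32=0x3B2
Byte[6]=97: continuation. acc=(acc<<6)|0x17=0xEC97
Completed: cp=U+EC97 (starts at byte 4)
Byte[7]=EC: 3-byte lead, need 2 cont bytes. acc=0xC
Byte[8]=93: continuation. acc=(acc<<6)|0x13=0x313
Byte[9]: stream ended, expected continuation. INVALID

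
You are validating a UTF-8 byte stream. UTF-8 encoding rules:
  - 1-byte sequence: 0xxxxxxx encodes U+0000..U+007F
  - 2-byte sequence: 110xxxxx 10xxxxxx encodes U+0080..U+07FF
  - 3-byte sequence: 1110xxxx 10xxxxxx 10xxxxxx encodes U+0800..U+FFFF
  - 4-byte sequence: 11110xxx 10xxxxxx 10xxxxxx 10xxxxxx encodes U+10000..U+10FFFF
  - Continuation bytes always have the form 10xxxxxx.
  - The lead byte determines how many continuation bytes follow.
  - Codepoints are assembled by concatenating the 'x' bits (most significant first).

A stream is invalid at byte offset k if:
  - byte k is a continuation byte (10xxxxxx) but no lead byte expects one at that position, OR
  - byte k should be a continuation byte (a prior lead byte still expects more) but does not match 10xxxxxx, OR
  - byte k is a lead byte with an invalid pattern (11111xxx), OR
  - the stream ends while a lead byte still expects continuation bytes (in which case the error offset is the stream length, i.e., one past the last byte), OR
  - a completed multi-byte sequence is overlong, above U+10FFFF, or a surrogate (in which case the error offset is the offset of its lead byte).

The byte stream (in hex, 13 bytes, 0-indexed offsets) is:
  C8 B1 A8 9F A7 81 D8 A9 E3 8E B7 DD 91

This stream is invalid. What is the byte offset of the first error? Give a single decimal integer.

Answer: 2

Derivation:
Byte[0]=C8: 2-byte lead, need 1 cont bytes. acc=0x8
Byte[1]=B1: continuation. acc=(acc<<6)|0x31=0x231
Completed: cp=U+0231 (starts at byte 0)
Byte[2]=A8: INVALID lead byte (not 0xxx/110x/1110/11110)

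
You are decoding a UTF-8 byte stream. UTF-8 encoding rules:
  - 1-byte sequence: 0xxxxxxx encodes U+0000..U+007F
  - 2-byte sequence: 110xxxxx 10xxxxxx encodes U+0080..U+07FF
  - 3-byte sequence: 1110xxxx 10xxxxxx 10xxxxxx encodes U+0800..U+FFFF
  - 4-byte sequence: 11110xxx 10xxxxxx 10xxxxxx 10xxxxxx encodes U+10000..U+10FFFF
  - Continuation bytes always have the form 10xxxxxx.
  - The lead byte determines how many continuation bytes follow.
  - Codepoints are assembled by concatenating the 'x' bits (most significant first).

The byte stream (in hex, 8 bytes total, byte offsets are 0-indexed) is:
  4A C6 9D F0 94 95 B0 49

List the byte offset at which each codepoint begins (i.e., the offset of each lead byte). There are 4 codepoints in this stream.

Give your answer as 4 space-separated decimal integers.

Byte[0]=4A: 1-byte ASCII. cp=U+004A
Byte[1]=C6: 2-byte lead, need 1 cont bytes. acc=0x6
Byte[2]=9D: continuation. acc=(acc<<6)|0x1D=0x19D
Completed: cp=U+019D (starts at byte 1)
Byte[3]=F0: 4-byte lead, need 3 cont bytes. acc=0x0
Byte[4]=94: continuation. acc=(acc<<6)|0x14=0x14
Byte[5]=95: continuation. acc=(acc<<6)|0x15=0x515
Byte[6]=B0: continuation. acc=(acc<<6)|0x30=0x14570
Completed: cp=U+14570 (starts at byte 3)
Byte[7]=49: 1-byte ASCII. cp=U+0049

Answer: 0 1 3 7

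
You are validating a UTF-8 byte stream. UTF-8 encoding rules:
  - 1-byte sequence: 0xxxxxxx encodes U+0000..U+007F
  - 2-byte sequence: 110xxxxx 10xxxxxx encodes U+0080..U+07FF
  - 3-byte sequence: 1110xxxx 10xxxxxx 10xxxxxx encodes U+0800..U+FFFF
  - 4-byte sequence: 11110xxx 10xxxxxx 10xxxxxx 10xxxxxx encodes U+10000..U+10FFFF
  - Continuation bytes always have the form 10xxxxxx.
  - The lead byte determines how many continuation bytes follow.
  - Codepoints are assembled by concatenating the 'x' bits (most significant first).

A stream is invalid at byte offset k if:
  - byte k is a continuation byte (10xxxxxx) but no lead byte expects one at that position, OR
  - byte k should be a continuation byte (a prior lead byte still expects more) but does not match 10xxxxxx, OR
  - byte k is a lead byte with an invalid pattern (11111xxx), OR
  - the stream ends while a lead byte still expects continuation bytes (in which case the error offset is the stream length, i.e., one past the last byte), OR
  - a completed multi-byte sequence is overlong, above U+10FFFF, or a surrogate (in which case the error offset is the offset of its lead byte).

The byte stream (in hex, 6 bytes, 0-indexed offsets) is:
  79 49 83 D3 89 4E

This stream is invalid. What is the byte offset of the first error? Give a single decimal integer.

Answer: 2

Derivation:
Byte[0]=79: 1-byte ASCII. cp=U+0079
Byte[1]=49: 1-byte ASCII. cp=U+0049
Byte[2]=83: INVALID lead byte (not 0xxx/110x/1110/11110)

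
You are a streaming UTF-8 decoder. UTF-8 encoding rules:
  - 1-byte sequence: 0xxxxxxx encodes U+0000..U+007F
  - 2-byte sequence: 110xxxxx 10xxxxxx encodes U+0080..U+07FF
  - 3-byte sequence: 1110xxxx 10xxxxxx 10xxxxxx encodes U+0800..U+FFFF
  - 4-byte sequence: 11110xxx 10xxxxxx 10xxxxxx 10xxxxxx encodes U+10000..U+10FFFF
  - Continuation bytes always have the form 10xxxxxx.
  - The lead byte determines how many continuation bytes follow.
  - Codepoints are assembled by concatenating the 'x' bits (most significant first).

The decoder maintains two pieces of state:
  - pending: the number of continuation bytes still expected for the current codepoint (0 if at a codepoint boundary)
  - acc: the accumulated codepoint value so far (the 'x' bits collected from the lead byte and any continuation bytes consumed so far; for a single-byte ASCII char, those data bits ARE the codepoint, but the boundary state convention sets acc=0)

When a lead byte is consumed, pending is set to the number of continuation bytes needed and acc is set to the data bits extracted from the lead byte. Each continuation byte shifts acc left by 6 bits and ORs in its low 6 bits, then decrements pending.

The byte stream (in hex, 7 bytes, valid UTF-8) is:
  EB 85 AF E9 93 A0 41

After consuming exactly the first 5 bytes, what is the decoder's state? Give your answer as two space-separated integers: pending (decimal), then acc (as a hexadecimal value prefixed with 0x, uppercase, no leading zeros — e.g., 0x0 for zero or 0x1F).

Answer: 1 0x253

Derivation:
Byte[0]=EB: 3-byte lead. pending=2, acc=0xB
Byte[1]=85: continuation. acc=(acc<<6)|0x05=0x2C5, pending=1
Byte[2]=AF: continuation. acc=(acc<<6)|0x2F=0xB16F, pending=0
Byte[3]=E9: 3-byte lead. pending=2, acc=0x9
Byte[4]=93: continuation. acc=(acc<<6)|0x13=0x253, pending=1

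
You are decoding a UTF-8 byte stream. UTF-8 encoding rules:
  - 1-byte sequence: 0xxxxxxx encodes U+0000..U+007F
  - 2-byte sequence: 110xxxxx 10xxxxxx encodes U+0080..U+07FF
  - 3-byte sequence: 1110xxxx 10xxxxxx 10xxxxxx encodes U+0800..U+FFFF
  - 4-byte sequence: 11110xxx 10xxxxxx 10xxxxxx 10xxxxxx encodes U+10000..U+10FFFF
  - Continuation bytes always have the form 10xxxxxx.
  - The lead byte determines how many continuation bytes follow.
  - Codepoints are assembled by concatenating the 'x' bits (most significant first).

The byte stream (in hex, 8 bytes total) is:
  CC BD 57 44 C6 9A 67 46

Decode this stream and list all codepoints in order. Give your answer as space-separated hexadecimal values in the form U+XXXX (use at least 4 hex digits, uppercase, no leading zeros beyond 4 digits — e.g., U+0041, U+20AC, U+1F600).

Byte[0]=CC: 2-byte lead, need 1 cont bytes. acc=0xC
Byte[1]=BD: continuation. acc=(acc<<6)|0x3D=0x33D
Completed: cp=U+033D (starts at byte 0)
Byte[2]=57: 1-byte ASCII. cp=U+0057
Byte[3]=44: 1-byte ASCII. cp=U+0044
Byte[4]=C6: 2-byte lead, need 1 cont bytes. acc=0x6
Byte[5]=9A: continuation. acc=(acc<<6)|0x1A=0x19A
Completed: cp=U+019A (starts at byte 4)
Byte[6]=67: 1-byte ASCII. cp=U+0067
Byte[7]=46: 1-byte ASCII. cp=U+0046

Answer: U+033D U+0057 U+0044 U+019A U+0067 U+0046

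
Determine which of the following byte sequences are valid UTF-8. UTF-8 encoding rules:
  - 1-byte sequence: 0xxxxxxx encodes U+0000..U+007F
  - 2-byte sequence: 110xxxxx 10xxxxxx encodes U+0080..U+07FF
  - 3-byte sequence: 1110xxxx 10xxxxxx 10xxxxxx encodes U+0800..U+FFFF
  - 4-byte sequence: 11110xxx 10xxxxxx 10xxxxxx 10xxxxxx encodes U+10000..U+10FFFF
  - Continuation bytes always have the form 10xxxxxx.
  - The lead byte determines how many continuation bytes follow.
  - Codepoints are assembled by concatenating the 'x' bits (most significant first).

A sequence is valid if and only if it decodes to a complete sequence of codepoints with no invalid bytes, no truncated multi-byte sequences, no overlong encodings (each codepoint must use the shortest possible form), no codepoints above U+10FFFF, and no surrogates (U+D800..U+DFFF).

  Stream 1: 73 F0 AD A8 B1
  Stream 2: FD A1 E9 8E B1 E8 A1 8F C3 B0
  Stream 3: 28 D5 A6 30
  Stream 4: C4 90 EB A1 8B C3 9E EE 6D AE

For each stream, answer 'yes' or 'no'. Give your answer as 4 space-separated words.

Answer: yes no yes no

Derivation:
Stream 1: decodes cleanly. VALID
Stream 2: error at byte offset 0. INVALID
Stream 3: decodes cleanly. VALID
Stream 4: error at byte offset 8. INVALID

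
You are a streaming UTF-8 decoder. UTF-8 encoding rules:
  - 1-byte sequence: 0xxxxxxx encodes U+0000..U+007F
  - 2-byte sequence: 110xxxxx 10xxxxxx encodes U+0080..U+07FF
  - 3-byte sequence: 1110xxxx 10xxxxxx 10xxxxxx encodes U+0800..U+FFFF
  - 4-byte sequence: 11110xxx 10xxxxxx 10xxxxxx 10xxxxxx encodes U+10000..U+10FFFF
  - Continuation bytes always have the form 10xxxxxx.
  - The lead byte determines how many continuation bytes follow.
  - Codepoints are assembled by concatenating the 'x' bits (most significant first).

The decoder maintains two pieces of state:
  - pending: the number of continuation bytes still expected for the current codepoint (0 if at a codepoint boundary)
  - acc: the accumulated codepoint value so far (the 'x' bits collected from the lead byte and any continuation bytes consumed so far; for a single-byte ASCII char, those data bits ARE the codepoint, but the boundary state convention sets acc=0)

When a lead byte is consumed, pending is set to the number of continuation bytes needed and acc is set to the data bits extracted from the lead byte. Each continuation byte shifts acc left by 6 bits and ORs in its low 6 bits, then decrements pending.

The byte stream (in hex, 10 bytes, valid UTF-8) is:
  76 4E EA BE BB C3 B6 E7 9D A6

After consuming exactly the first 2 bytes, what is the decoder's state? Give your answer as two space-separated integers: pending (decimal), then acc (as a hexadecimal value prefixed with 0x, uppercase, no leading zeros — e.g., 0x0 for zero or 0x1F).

Byte[0]=76: 1-byte. pending=0, acc=0x0
Byte[1]=4E: 1-byte. pending=0, acc=0x0

Answer: 0 0x0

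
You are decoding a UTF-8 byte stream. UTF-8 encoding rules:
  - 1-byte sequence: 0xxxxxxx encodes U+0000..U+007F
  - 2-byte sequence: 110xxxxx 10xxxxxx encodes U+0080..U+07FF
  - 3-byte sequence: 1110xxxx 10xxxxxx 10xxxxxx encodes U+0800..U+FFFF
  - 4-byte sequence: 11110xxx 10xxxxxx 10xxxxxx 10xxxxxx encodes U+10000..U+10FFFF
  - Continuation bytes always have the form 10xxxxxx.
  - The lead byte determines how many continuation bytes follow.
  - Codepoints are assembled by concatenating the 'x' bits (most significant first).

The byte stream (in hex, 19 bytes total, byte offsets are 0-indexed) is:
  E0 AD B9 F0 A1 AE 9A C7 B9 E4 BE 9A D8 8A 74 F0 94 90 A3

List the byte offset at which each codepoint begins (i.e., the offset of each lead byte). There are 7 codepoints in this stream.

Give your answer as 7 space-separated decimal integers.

Answer: 0 3 7 9 12 14 15

Derivation:
Byte[0]=E0: 3-byte lead, need 2 cont bytes. acc=0x0
Byte[1]=AD: continuation. acc=(acc<<6)|0x2D=0x2D
Byte[2]=B9: continuation. acc=(acc<<6)|0x39=0xB79
Completed: cp=U+0B79 (starts at byte 0)
Byte[3]=F0: 4-byte lead, need 3 cont bytes. acc=0x0
Byte[4]=A1: continuation. acc=(acc<<6)|0x21=0x21
Byte[5]=AE: continuation. acc=(acc<<6)|0x2E=0x86E
Byte[6]=9A: continuation. acc=(acc<<6)|0x1A=0x21B9A
Completed: cp=U+21B9A (starts at byte 3)
Byte[7]=C7: 2-byte lead, need 1 cont bytes. acc=0x7
Byte[8]=B9: continuation. acc=(acc<<6)|0x39=0x1F9
Completed: cp=U+01F9 (starts at byte 7)
Byte[9]=E4: 3-byte lead, need 2 cont bytes. acc=0x4
Byte[10]=BE: continuation. acc=(acc<<6)|0x3E=0x13E
Byte[11]=9A: continuation. acc=(acc<<6)|0x1A=0x4F9A
Completed: cp=U+4F9A (starts at byte 9)
Byte[12]=D8: 2-byte lead, need 1 cont bytes. acc=0x18
Byte[13]=8A: continuation. acc=(acc<<6)|0x0A=0x60A
Completed: cp=U+060A (starts at byte 12)
Byte[14]=74: 1-byte ASCII. cp=U+0074
Byte[15]=F0: 4-byte lead, need 3 cont bytes. acc=0x0
Byte[16]=94: continuation. acc=(acc<<6)|0x14=0x14
Byte[17]=90: continuation. acc=(acc<<6)|0x10=0x510
Byte[18]=A3: continuation. acc=(acc<<6)|0x23=0x14423
Completed: cp=U+14423 (starts at byte 15)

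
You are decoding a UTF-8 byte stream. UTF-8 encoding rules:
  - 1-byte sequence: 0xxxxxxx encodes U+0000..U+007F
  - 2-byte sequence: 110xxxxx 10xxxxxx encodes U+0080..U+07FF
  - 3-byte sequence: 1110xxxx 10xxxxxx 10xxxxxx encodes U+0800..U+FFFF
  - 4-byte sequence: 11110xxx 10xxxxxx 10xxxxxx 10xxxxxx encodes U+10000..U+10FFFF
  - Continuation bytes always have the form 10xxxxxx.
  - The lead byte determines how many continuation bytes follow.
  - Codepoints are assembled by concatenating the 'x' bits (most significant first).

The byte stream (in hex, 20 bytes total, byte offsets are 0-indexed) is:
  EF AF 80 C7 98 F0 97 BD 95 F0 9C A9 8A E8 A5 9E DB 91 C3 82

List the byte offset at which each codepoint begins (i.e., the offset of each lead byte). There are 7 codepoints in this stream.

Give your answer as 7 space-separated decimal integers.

Answer: 0 3 5 9 13 16 18

Derivation:
Byte[0]=EF: 3-byte lead, need 2 cont bytes. acc=0xF
Byte[1]=AF: continuation. acc=(acc<<6)|0x2F=0x3EF
Byte[2]=80: continuation. acc=(acc<<6)|0x00=0xFBC0
Completed: cp=U+FBC0 (starts at byte 0)
Byte[3]=C7: 2-byte lead, need 1 cont bytes. acc=0x7
Byte[4]=98: continuation. acc=(acc<<6)|0x18=0x1D8
Completed: cp=U+01D8 (starts at byte 3)
Byte[5]=F0: 4-byte lead, need 3 cont bytes. acc=0x0
Byte[6]=97: continuation. acc=(acc<<6)|0x17=0x17
Byte[7]=BD: continuation. acc=(acc<<6)|0x3D=0x5FD
Byte[8]=95: continuation. acc=(acc<<6)|0x15=0x17F55
Completed: cp=U+17F55 (starts at byte 5)
Byte[9]=F0: 4-byte lead, need 3 cont bytes. acc=0x0
Byte[10]=9C: continuation. acc=(acc<<6)|0x1C=0x1C
Byte[11]=A9: continuation. acc=(acc<<6)|0x29=0x729
Byte[12]=8A: continuation. acc=(acc<<6)|0x0A=0x1CA4A
Completed: cp=U+1CA4A (starts at byte 9)
Byte[13]=E8: 3-byte lead, need 2 cont bytes. acc=0x8
Byte[14]=A5: continuation. acc=(acc<<6)|0x25=0x225
Byte[15]=9E: continuation. acc=(acc<<6)|0x1E=0x895E
Completed: cp=U+895E (starts at byte 13)
Byte[16]=DB: 2-byte lead, need 1 cont bytes. acc=0x1B
Byte[17]=91: continuation. acc=(acc<<6)|0x11=0x6D1
Completed: cp=U+06D1 (starts at byte 16)
Byte[18]=C3: 2-byte lead, need 1 cont bytes. acc=0x3
Byte[19]=82: continuation. acc=(acc<<6)|0x02=0xC2
Completed: cp=U+00C2 (starts at byte 18)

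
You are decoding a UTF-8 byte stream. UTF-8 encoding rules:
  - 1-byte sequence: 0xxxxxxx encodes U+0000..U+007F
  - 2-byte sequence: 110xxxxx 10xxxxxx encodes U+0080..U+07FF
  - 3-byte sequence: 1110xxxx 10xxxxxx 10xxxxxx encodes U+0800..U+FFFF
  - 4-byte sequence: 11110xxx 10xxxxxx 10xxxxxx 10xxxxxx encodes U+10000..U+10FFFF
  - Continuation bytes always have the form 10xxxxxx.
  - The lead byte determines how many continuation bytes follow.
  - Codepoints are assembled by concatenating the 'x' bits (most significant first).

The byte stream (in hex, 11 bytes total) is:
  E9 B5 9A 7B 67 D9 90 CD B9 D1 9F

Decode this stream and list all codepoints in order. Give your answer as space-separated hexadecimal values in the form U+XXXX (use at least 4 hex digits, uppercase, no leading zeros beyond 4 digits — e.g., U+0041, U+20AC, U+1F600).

Byte[0]=E9: 3-byte lead, need 2 cont bytes. acc=0x9
Byte[1]=B5: continuation. acc=(acc<<6)|0x35=0x275
Byte[2]=9A: continuation. acc=(acc<<6)|0x1A=0x9D5A
Completed: cp=U+9D5A (starts at byte 0)
Byte[3]=7B: 1-byte ASCII. cp=U+007B
Byte[4]=67: 1-byte ASCII. cp=U+0067
Byte[5]=D9: 2-byte lead, need 1 cont bytes. acc=0x19
Byte[6]=90: continuation. acc=(acc<<6)|0x10=0x650
Completed: cp=U+0650 (starts at byte 5)
Byte[7]=CD: 2-byte lead, need 1 cont bytes. acc=0xD
Byte[8]=B9: continuation. acc=(acc<<6)|0x39=0x379
Completed: cp=U+0379 (starts at byte 7)
Byte[9]=D1: 2-byte lead, need 1 cont bytes. acc=0x11
Byte[10]=9F: continuation. acc=(acc<<6)|0x1F=0x45F
Completed: cp=U+045F (starts at byte 9)

Answer: U+9D5A U+007B U+0067 U+0650 U+0379 U+045F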